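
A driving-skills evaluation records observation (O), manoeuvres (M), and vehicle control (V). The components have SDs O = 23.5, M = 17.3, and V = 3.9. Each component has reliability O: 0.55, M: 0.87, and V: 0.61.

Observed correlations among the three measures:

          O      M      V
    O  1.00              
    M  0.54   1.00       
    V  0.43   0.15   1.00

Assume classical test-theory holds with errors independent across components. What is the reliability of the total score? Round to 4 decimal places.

Var(O+M+V) = 23.5² + 17.3² + 3.9² + 2·[23.5·17.3·0.54 + 23.5·3.9·0.43 + 17.3·3.9·0.15] = 866.75 + 538.134 = 1404.88.
Because errors are independent across components, Cov(Tᵢ,Tⱼ) = Cov(Xᵢ,Xⱼ); the off-diagonal part of the true-score variance is the same as above.
True-score variance = [23.5²·0.55 + 17.3²·0.87 + 3.9²·0.61] + 538.134 = 573.398 + 538.134 = 1111.53.
Reliability = 1111.53 / 1404.88 = 0.7912.

0.7912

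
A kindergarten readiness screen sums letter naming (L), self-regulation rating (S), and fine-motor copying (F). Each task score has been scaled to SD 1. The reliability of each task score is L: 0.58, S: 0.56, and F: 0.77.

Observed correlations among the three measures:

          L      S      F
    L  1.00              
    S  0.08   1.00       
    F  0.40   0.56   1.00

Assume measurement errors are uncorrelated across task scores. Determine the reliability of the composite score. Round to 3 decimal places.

0.785

Var(L+S+F) = 3 + 2·[0.08 + 0.40 + 0.56] = 3 + 2.08 = 5.08.
Because errors are independent across components, Cov(Tᵢ,Tⱼ) = Cov(Xᵢ,Xⱼ); the off-diagonal part of the true-score variance is the same as above.
True-score variance = [0.58 + 0.56 + 0.77] + 2.08 = 1.91 + 2.08 = 3.99.
Reliability = 3.99 / 5.08 = 0.785.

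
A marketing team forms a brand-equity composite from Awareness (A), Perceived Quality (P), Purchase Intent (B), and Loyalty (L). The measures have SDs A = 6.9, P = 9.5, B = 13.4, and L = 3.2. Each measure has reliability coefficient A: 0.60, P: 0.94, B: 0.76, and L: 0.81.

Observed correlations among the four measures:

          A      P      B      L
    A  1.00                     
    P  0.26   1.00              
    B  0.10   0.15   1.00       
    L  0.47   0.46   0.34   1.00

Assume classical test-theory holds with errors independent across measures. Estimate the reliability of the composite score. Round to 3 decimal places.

0.860

Var(A+P+B+L) = 6.9² + 9.5² + 13.4² + 3.2² + 2·[6.9·9.5·0.26 + 6.9·13.4·0.10 + 6.9·3.2·0.47 + 9.5·13.4·0.15 + 9.5·3.2·0.46 + 13.4·3.2·0.34] = 327.66 + 168.65 = 496.31.
Under uncorrelated errors the observed covariances equal the true-score covariances, so only the own-variance terms attenuate.
True-score variance = [6.9²·0.60 + 9.5²·0.94 + 13.4²·0.76 + 3.2²·0.81] + 168.65 = 258.161 + 168.65 = 426.811.
Reliability = 426.811 / 496.31 = 0.860.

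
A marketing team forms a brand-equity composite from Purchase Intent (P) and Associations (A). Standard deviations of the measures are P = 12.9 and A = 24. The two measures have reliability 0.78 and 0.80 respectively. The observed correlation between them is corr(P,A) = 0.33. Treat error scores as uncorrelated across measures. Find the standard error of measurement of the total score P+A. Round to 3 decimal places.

Var(total) = 742.41 + 204.336 = 946.746.
True-score variance = 590.6 + 204.336 = 794.936, so reliability = 0.8397.
Error variance = 946.746 − 794.936 = 151.81; SEM = √151.81 = 12.321.

12.321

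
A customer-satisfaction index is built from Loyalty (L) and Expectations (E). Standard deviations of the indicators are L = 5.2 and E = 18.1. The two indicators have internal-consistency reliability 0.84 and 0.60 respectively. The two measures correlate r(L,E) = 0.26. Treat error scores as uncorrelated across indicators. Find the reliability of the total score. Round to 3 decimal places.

Var(L+E) = 5.2² + 18.1² + 2·[5.2·18.1·0.26] = 354.65 + 48.9424 = 403.592.
Under uncorrelated errors the observed covariances equal the true-score covariances, so only the own-variance terms attenuate.
True-score variance = [5.2²·0.84 + 18.1²·0.60] + 48.9424 = 219.28 + 48.9424 = 268.222.
Reliability = 268.222 / 403.592 = 0.665.

0.665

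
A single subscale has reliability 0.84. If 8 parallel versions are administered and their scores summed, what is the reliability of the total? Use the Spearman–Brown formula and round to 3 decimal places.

0.977

ρ_k = kρ / (1 + (k−1)ρ) = 8·0.84 / (1 + 7·0.84) = 6.720 / 6.880 = 0.977.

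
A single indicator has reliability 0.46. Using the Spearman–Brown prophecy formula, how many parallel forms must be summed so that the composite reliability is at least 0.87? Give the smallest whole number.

k ≥ ρ*(1−ρ₁)/(ρ₁(1−ρ*)) = 0.87·0.54 / (0.46·0.13) = 7.856.
Smallest integer k = 8.

8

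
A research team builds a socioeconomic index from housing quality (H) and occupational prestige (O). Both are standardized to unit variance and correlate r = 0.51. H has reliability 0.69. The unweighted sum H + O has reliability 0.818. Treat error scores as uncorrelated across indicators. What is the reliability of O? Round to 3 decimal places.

Var(H+O) = 2 + 2·0.51 = 3.020.
True-score variance = ρ_H + ρ_O + 2·0.51, so 0.818 = (0.69 + ρ_O + 1.02) / 3.020.
ρ_O = 0.818·3.020 − 0.69 − 1.02 = 0.760.

0.760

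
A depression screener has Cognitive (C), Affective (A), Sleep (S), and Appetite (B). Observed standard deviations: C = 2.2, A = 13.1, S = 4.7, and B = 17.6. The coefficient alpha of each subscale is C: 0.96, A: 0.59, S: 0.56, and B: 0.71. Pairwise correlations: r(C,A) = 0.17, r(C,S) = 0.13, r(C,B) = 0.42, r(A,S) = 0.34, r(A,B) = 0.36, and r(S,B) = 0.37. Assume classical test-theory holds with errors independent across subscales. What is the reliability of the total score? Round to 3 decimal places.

Var(C+A+S+B) = 2.2² + 13.1² + 4.7² + 17.6² + 2·[2.2·13.1·0.17 + 2.2·4.7·0.13 + 2.2·17.6·0.42 + 13.1·4.7·0.34 + 13.1·17.6·0.36 + 4.7·17.6·0.37] = 508.3 + 314.096 = 822.396.
With uncorrelated errors the cross-covariances are all true-score covariance, so they carry over unchanged; only the diagonal terms shrink to ρᵢσᵢ².
True-score variance = [2.2²·0.96 + 13.1²·0.59 + 4.7²·0.56 + 17.6²·0.71] + 314.096 = 338.196 + 314.096 = 652.292.
Reliability = 652.292 / 822.396 = 0.793.

0.793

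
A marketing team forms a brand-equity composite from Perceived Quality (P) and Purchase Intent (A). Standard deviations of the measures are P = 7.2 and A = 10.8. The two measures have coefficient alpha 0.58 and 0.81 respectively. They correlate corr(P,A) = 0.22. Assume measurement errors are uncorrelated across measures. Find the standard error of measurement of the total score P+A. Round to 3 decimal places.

Var(total) = 168.48 + 34.2144 = 202.694.
True-score variance = 124.546 + 34.2144 = 158.76, so reliability = 0.7832.
Error variance = 202.694 − 158.76 = 43.9344; SEM = √43.9344 = 6.628.

6.628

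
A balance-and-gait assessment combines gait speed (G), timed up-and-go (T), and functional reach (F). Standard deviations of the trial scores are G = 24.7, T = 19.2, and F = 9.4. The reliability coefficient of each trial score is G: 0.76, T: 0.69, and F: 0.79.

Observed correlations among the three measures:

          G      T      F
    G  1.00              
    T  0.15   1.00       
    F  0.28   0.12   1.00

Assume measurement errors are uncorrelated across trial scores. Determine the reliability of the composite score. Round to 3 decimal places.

Var(G+T+F) = 24.7² + 19.2² + 9.4² + 2·[24.7·19.2·0.15 + 24.7·9.4·0.28 + 19.2·9.4·0.12] = 1067.09 + 315.608 = 1382.7.
Under uncorrelated errors the observed covariances equal the true-score covariances, so only the own-variance terms attenuate.
True-score variance = [24.7²·0.76 + 19.2²·0.69 + 9.4²·0.79] + 315.608 = 787.834 + 315.608 = 1103.44.
Reliability = 1103.44 / 1382.7 = 0.798.

0.798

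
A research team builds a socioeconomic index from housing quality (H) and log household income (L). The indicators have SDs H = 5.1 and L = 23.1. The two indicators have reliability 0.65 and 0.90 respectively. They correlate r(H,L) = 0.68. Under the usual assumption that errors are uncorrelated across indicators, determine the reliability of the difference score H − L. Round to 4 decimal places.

0.8436

Var(H−L) = 5.1² + 23.1² − 2·5.1·23.1·0.68 = 559.62 − 160.222 = 399.398.
Under uncorrelated errors the observed covariances equal the true-score covariances, so only the own-variance terms attenuate.
True-score variance = [5.1²·0.65 + 23.1²·0.90] − 160.222 = 497.156 − 160.222 = 336.934.
Reliability = 336.934 / 399.398 = 0.8436.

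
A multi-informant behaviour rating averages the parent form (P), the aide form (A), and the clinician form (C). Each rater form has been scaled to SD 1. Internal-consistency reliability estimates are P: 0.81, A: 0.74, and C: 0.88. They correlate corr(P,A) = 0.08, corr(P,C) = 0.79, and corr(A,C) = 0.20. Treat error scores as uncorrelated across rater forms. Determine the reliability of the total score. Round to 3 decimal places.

0.889

Var(P+A+C) = 3 + 2·[0.08 + 0.79 + 0.20] = 3 + 2.14 = 5.14.
With uncorrelated errors the cross-covariances are all true-score covariance, so they carry over unchanged; only the diagonal terms shrink to ρᵢσᵢ².
True-score variance = [0.81 + 0.74 + 0.88] + 2.14 = 2.43 + 2.14 = 4.57.
Reliability = 4.57 / 5.14 = 0.889.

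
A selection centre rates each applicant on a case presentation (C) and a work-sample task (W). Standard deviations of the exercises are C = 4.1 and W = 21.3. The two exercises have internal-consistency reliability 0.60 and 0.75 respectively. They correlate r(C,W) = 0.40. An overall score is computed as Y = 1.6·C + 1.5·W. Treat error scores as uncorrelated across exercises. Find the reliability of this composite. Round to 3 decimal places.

Var(Y) = 1.6²·4.1² + 1.5²·21.3² + 2·[2.4·4.1·21.3·0.40] = 1063.84 + 167.674 = 1231.51.
Because errors are independent across components, Cov(Tᵢ,Tⱼ) = Cov(Xᵢ,Xⱼ); the off-diagonal part of the true-score variance is the same as above.
True-score variance = [1.6²·4.1²·0.60 + 1.5²·21.3²·0.75] + 167.674 = 791.422 + 167.674 = 959.096.
Reliability = 959.096 / 1231.51 = 0.779.

0.779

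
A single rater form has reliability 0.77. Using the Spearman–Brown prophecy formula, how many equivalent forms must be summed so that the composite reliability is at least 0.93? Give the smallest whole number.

k ≥ ρ*(1−ρ₁)/(ρ₁(1−ρ*)) = 0.93·0.23 / (0.77·0.07) = 3.968.
Smallest integer k = 4.

4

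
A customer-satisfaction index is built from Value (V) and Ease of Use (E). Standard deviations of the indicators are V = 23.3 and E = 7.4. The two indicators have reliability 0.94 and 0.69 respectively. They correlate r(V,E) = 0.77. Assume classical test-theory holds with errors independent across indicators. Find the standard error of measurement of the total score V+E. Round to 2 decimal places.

Var(total) = 597.65 + 265.527 = 863.177.
True-score variance = 548.101 + 265.527 = 813.628, so reliability = 0.9426.
Error variance = 863.177 − 813.628 = 49.549; SEM = √49.549 = 7.04.

7.04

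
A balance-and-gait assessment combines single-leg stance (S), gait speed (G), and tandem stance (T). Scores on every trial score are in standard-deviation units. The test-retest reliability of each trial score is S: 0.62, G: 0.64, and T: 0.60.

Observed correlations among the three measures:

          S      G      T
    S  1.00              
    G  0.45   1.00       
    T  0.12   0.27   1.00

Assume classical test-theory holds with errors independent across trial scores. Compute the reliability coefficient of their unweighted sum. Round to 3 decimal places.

0.756

Var(S+G+T) = 3 + 2·[0.45 + 0.12 + 0.27] = 3 + 1.68 = 4.68.
Because errors are independent across components, Cov(Tᵢ,Tⱼ) = Cov(Xᵢ,Xⱼ); the off-diagonal part of the true-score variance is the same as above.
True-score variance = [0.62 + 0.64 + 0.60] + 1.68 = 1.86 + 1.68 = 3.54.
Reliability = 3.54 / 4.68 = 0.756.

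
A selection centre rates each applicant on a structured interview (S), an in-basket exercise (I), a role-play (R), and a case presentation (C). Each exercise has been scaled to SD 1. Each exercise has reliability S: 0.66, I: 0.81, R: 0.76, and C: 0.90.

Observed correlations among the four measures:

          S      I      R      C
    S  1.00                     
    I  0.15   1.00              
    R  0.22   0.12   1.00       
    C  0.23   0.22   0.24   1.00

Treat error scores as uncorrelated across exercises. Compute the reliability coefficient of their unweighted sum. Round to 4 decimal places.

Var(S+I+R+C) = 4 + 2·[0.15 + 0.22 + 0.23 + 0.12 + 0.22 + 0.24] = 4 + 2.36 = 6.36.
Under uncorrelated errors the observed covariances equal the true-score covariances, so only the own-variance terms attenuate.
True-score variance = [0.66 + 0.81 + 0.76 + 0.90] + 2.36 = 3.13 + 2.36 = 5.49.
Reliability = 5.49 / 6.36 = 0.8632.

0.8632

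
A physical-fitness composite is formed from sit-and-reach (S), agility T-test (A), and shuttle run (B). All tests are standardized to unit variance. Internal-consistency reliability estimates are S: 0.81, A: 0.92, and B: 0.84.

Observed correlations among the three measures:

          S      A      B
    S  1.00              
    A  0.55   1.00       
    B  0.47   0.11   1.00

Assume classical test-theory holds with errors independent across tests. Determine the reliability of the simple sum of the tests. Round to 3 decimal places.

Var(S+A+B) = 3 + 2·[0.55 + 0.47 + 0.11] = 3 + 2.26 = 5.26.
Because errors are independent across components, Cov(Tᵢ,Tⱼ) = Cov(Xᵢ,Xⱼ); the off-diagonal part of the true-score variance is the same as above.
True-score variance = [0.81 + 0.92 + 0.84] + 2.26 = 2.57 + 2.26 = 4.83.
Reliability = 4.83 / 5.26 = 0.918.

0.918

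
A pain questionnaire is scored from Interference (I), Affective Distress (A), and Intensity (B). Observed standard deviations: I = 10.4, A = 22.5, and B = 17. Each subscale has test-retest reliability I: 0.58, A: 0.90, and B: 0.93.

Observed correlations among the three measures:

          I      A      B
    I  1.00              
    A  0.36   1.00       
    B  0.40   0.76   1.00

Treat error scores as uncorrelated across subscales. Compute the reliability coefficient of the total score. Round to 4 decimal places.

0.9352

Var(I+A+B) = 10.4² + 22.5² + 17² + 2·[10.4·22.5·0.36 + 10.4·17·0.40 + 22.5·17·0.76] = 903.41 + 891.32 = 1794.73.
With uncorrelated errors the cross-covariances are all true-score covariance, so they carry over unchanged; only the diagonal terms shrink to ρᵢσᵢ².
True-score variance = [10.4²·0.58 + 22.5²·0.90 + 17²·0.93] + 891.32 = 787.128 + 891.32 = 1678.45.
Reliability = 1678.45 / 1794.73 = 0.9352.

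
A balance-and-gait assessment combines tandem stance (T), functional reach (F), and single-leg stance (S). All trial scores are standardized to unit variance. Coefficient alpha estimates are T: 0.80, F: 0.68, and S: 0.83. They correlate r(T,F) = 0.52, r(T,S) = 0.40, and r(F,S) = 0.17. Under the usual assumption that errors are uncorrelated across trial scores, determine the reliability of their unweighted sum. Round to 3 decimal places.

Var(T+F+S) = 3 + 2·[0.52 + 0.40 + 0.17] = 3 + 2.18 = 5.18.
Under uncorrelated errors the observed covariances equal the true-score covariances, so only the own-variance terms attenuate.
True-score variance = [0.80 + 0.68 + 0.83] + 2.18 = 2.31 + 2.18 = 4.49.
Reliability = 4.49 / 5.18 = 0.867.

0.867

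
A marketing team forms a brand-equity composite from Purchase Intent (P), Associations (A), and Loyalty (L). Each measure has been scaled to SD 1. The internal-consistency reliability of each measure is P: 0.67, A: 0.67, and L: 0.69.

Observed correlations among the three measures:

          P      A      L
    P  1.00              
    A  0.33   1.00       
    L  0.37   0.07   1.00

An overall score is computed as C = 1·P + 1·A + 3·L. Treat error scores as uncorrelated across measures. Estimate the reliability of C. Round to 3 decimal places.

0.759

Var(C) = 1 + 1 + 3² + 2·[0.33 + 3·0.37 + 3·0.07] = 11 + 3.3 = 14.3.
With uncorrelated errors the cross-covariances are all true-score covariance, so they carry over unchanged; only the diagonal terms shrink to ρᵢσᵢ².
True-score variance = [0.67 + 0.67 + 3²·0.69] + 3.3 = 7.55 + 3.3 = 10.85.
Reliability = 10.85 / 14.3 = 0.759.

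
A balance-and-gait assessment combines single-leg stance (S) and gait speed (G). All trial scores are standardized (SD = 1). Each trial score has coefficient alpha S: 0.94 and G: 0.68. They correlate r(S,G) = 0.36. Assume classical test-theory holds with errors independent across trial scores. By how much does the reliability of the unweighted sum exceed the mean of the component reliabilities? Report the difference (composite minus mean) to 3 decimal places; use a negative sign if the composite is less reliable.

0.050

Var(sum) = 2 + 0.72 = 2.72; true-score variance = 1.62 + 0.72 = 2.34; composite reliability = 0.8603.
Mean component reliability = 0.8100.
Difference = 0.8603 − 0.8100 = 0.050.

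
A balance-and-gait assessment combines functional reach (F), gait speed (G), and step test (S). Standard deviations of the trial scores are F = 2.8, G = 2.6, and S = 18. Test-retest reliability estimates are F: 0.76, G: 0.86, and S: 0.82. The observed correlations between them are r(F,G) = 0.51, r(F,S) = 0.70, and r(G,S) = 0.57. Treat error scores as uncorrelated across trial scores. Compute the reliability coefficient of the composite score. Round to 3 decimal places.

Var(F+G+S) = 2.8² + 2.6² + 18² + 2·[2.8·2.6·0.51 + 2.8·18·0.70 + 2.6·18·0.57] = 338.6 + 131.338 = 469.938.
Because errors are independent across components, Cov(Tᵢ,Tⱼ) = Cov(Xᵢ,Xⱼ); the off-diagonal part of the true-score variance is the same as above.
True-score variance = [2.8²·0.76 + 2.6²·0.86 + 18²·0.82] + 131.338 = 277.452 + 131.338 = 408.79.
Reliability = 408.79 / 469.938 = 0.870.

0.870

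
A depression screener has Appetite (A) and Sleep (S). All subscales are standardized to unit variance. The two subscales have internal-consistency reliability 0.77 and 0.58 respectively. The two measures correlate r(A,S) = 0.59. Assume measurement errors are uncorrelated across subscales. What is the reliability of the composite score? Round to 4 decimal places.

0.7956

Var(A+S) = 2 + 2·[0.59] = 2 + 1.18 = 3.18.
With uncorrelated errors the cross-covariances are all true-score covariance, so they carry over unchanged; only the diagonal terms shrink to ρᵢσᵢ².
True-score variance = [0.77 + 0.58] + 1.18 = 1.35 + 1.18 = 2.53.
Reliability = 2.53 / 3.18 = 0.7956.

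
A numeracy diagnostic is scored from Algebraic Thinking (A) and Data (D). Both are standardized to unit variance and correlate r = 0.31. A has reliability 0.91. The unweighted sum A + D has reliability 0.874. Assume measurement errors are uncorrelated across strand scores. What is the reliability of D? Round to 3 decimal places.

Var(A+D) = 2 + 2·0.31 = 2.620.
True-score variance = ρ_A + ρ_D + 2·0.31, so 0.874 = (0.91 + ρ_D + 0.62) / 2.620.
ρ_D = 0.874·2.620 − 0.91 − 0.62 = 0.760.

0.760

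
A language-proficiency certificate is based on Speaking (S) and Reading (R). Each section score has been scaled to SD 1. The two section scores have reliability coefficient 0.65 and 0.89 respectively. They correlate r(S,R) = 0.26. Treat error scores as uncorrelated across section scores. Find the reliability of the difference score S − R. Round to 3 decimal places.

0.689

Var(S−R) = 1 + 1 − 2·0.26 = 2 − 0.52 = 1.48.
With uncorrelated errors the cross-covariances are all true-score covariance, so they carry over unchanged; only the diagonal terms shrink to ρᵢσᵢ².
True-score variance = [0.65 + 0.89] − 0.52 = 1.54 − 0.52 = 1.02.
Reliability = 1.02 / 1.48 = 0.689.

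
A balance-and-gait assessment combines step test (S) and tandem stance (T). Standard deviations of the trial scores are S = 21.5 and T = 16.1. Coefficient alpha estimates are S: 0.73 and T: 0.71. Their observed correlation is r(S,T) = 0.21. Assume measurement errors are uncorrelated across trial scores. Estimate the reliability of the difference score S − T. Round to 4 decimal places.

Var(S−T) = 21.5² + 16.1² − 2·21.5·16.1·0.21 = 721.46 − 145.383 = 576.077.
With uncorrelated errors the cross-covariances are all true-score covariance, so they carry over unchanged; only the diagonal terms shrink to ρᵢσᵢ².
True-score variance = [21.5²·0.73 + 16.1²·0.71] − 145.383 = 521.482 − 145.383 = 376.099.
Reliability = 376.099 / 576.077 = 0.6529.

0.6529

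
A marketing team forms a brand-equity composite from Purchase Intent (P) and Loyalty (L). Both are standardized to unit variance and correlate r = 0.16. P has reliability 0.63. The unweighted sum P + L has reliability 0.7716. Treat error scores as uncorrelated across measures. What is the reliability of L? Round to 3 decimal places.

Var(P+L) = 2 + 2·0.16 = 2.320.
True-score variance = ρ_P + ρ_L + 2·0.16, so 0.7716 = (0.63 + ρ_L + 0.32) / 2.320.
ρ_L = 0.7716·2.320 − 0.63 − 0.32 = 0.840.

0.840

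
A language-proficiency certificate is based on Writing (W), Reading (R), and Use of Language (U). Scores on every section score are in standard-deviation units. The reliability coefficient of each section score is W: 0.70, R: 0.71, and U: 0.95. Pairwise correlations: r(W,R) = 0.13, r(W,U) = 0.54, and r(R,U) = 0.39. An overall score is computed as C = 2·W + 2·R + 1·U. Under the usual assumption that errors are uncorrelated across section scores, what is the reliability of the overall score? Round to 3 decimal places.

Var(C) = 2² + 2² + 1 + 2·[4·0.13 + 2·0.54 + 2·0.39] = 9 + 4.76 = 13.76.
Because errors are independent across components, Cov(Tᵢ,Tⱼ) = Cov(Xᵢ,Xⱼ); the off-diagonal part of the true-score variance is the same as above.
True-score variance = [2²·0.70 + 2²·0.71 + 0.95] + 4.76 = 6.59 + 4.76 = 11.35.
Reliability = 11.35 / 13.76 = 0.825.

0.825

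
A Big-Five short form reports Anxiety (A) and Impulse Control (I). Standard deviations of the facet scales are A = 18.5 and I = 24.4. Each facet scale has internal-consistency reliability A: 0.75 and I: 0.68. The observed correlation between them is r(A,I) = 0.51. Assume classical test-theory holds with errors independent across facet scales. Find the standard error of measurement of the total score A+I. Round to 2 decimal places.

16.62

Var(total) = 937.61 + 460.428 = 1398.04.
True-score variance = 661.532 + 460.428 = 1121.96, so reliability = 0.8025.
Error variance = 1398.04 − 1121.96 = 276.078; SEM = √276.078 = 16.62.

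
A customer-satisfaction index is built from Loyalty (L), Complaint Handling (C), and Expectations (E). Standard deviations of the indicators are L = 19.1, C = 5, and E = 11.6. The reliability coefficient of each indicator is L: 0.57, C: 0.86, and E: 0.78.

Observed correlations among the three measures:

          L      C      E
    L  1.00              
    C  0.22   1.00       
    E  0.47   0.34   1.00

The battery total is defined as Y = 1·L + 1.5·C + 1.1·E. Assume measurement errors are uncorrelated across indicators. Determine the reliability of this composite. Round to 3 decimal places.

0.787

Var(Y) = 19.1² + 1.5²·5² + 1.1²·11.6² + 2·[1.5·19.1·5·0.22 + 1.1·19.1·11.6·0.47 + 1.65·5·11.6·0.34] = 583.878 + 357.199 = 941.077.
Under uncorrelated errors the observed covariances equal the true-score covariances, so only the own-variance terms attenuate.
True-score variance = [19.1²·0.57 + 1.5²·5²·0.86 + 1.1²·11.6²·0.78] + 357.199 = 383.314 + 357.199 = 740.513.
Reliability = 740.513 / 941.077 = 0.787.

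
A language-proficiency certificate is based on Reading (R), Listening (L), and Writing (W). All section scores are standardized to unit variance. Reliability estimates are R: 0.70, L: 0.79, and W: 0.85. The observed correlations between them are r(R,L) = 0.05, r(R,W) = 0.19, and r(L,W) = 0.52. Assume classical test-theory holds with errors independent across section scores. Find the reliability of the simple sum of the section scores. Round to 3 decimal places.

0.854

Var(R+L+W) = 3 + 2·[0.05 + 0.19 + 0.52] = 3 + 1.52 = 4.52.
With uncorrelated errors the cross-covariances are all true-score covariance, so they carry over unchanged; only the diagonal terms shrink to ρᵢσᵢ².
True-score variance = [0.70 + 0.79 + 0.85] + 1.52 = 2.34 + 1.52 = 3.86.
Reliability = 3.86 / 4.52 = 0.854.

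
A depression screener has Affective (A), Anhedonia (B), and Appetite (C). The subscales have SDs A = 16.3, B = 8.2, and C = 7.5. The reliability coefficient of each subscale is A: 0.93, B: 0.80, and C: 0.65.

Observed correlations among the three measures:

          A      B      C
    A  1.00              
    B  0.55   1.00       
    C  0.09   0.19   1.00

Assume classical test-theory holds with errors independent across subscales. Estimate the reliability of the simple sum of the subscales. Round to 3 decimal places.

Var(A+B+C) = 16.3² + 8.2² + 7.5² + 2·[16.3·8.2·0.55 + 16.3·7.5·0.09 + 8.2·7.5·0.19] = 389.18 + 192.401 = 581.581.
Under uncorrelated errors the observed covariances equal the true-score covariances, so only the own-variance terms attenuate.
True-score variance = [16.3²·0.93 + 8.2²·0.80 + 7.5²·0.65] + 192.401 = 337.446 + 192.401 = 529.847.
Reliability = 529.847 / 581.581 = 0.911.

0.911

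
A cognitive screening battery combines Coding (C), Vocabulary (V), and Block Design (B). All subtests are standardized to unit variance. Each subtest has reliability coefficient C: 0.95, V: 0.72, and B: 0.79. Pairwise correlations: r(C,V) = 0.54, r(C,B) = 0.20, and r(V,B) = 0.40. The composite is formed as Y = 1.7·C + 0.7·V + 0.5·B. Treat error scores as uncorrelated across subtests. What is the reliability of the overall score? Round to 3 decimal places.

Var(Y) = 1.7² + 0.7² + 0.5² + 2·[1.19·0.54 + 0.85·0.20 + 0.35·0.40] = 3.63 + 1.9052 = 5.5352.
Under uncorrelated errors the observed covariances equal the true-score covariances, so only the own-variance terms attenuate.
True-score variance = [1.7²·0.95 + 0.7²·0.72 + 0.5²·0.79] + 1.9052 = 3.2958 + 1.9052 = 5.201.
Reliability = 5.201 / 5.5352 = 0.940.

0.940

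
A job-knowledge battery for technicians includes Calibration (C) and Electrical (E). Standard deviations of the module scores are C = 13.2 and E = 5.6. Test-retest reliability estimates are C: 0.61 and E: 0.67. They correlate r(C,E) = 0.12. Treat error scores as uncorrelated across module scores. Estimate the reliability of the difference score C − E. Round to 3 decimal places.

0.583

Var(C−E) = 13.2² + 5.6² − 2·13.2·5.6·0.12 = 205.6 − 17.7408 = 187.859.
Because errors are independent across components, Cov(Tᵢ,Tⱼ) = Cov(Xᵢ,Xⱼ); the off-diagonal part of the true-score variance is the same as above.
True-score variance = [13.2²·0.61 + 5.6²·0.67] − 17.7408 = 127.298 − 17.7408 = 109.557.
Reliability = 109.557 / 187.859 = 0.583.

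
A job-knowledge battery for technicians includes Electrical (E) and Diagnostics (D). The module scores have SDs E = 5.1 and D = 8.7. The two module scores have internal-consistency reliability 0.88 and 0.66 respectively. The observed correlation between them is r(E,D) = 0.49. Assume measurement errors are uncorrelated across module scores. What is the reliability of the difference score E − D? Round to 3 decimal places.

Var(E−D) = 5.1² + 8.7² − 2·5.1·8.7·0.49 = 101.7 − 43.4826 = 58.2174.
Because errors are independent across components, Cov(Tᵢ,Tⱼ) = Cov(Xᵢ,Xⱼ); the off-diagonal part of the true-score variance is the same as above.
True-score variance = [5.1²·0.88 + 8.7²·0.66] − 43.4826 = 72.8442 − 43.4826 = 29.3616.
Reliability = 29.3616 / 58.2174 = 0.504.

0.504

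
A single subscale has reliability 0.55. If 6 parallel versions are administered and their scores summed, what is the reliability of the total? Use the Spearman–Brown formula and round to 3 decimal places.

ρ_k = kρ / (1 + (k−1)ρ) = 6·0.55 / (1 + 5·0.55) = 3.300 / 3.750 = 0.880.

0.880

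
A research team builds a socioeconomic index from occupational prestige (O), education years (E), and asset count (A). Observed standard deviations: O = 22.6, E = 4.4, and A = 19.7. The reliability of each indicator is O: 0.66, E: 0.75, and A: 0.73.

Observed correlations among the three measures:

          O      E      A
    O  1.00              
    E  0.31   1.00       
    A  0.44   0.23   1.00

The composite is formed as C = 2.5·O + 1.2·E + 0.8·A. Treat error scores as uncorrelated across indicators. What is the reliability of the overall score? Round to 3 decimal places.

0.741

Var(C) = 2.5²·22.6² + 1.2²·4.4² + 0.8²·19.7² + 2·[3·22.6·4.4·0.31 + 2·22.6·19.7·0.44 + 0.96·4.4·19.7·0.23] = 3468.51 + 1006.82 = 4475.33.
With uncorrelated errors the cross-covariances are all true-score covariance, so they carry over unchanged; only the diagonal terms shrink to ρᵢσᵢ².
True-score variance = [2.5²·22.6²·0.66 + 1.2²·4.4²·0.75 + 0.8²·19.7²·0.73] + 1006.82 = 2309.11 + 1006.82 = 3315.93.
Reliability = 3315.93 / 4475.33 = 0.741.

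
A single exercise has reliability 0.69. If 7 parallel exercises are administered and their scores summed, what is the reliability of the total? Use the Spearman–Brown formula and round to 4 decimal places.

ρ_k = kρ / (1 + (k−1)ρ) = 7·0.69 / (1 + 6·0.69) = 4.830 / 5.140 = 0.9397.

0.9397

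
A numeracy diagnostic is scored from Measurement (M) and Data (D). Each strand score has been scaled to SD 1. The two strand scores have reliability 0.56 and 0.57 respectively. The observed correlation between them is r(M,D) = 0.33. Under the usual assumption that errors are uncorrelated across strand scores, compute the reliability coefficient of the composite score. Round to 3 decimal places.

0.673

Var(M+D) = 2 + 2·[0.33] = 2 + 0.66 = 2.66.
With uncorrelated errors the cross-covariances are all true-score covariance, so they carry over unchanged; only the diagonal terms shrink to ρᵢσᵢ².
True-score variance = [0.56 + 0.57] + 0.66 = 1.13 + 0.66 = 1.79.
Reliability = 1.79 / 2.66 = 0.673.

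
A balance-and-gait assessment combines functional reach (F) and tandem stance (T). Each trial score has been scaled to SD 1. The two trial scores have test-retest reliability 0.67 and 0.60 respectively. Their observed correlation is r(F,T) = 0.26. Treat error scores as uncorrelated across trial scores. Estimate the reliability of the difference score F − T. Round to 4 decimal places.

0.5068

Var(F−T) = 1 + 1 − 2·0.26 = 2 − 0.52 = 1.48.
With uncorrelated errors the cross-covariances are all true-score covariance, so they carry over unchanged; only the diagonal terms shrink to ρᵢσᵢ².
True-score variance = [0.67 + 0.60] − 0.52 = 1.27 − 0.52 = 0.75.
Reliability = 0.75 / 1.48 = 0.5068.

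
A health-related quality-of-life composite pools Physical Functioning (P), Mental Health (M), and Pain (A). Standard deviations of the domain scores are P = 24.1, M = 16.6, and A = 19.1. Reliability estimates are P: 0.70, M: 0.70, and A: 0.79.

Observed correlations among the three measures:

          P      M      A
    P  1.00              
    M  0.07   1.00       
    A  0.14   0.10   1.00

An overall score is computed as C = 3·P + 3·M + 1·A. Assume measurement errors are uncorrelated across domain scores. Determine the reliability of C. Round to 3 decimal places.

Var(C) = 3²·24.1² + 3²·16.6² + 19.1² + 2·[9·24.1·16.6·0.07 + 3·24.1·19.1·0.14 + 3·16.6·19.1·0.10] = 8072.14 + 1080.97 = 9153.11.
Because errors are independent across components, Cov(Tᵢ,Tⱼ) = Cov(Xᵢ,Xⱼ); the off-diagonal part of the true-score variance is the same as above.
True-score variance = [3²·24.1²·0.70 + 3²·16.6²·0.70 + 19.1²·0.79] + 1080.97 = 5683.33 + 1080.97 = 6764.3.
Reliability = 6764.3 / 9153.11 = 0.739.

0.739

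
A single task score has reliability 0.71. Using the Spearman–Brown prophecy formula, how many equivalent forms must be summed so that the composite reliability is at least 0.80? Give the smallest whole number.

2

k ≥ ρ*(1−ρ₁)/(ρ₁(1−ρ*)) = 0.80·0.29 / (0.71·0.20) = 1.634.
Smallest integer k = 2.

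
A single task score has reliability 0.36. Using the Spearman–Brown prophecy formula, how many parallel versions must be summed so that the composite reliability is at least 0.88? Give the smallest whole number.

14

k ≥ ρ*(1−ρ₁)/(ρ₁(1−ρ*)) = 0.88·0.64 / (0.36·0.12) = 13.037.
Smallest integer k = 14.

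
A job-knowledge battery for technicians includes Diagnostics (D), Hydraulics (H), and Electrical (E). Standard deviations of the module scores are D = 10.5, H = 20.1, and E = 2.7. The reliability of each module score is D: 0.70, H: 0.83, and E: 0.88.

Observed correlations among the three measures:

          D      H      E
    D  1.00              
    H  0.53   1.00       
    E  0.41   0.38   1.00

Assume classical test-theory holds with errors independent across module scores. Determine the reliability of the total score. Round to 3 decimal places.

0.873

Var(D+H+E) = 10.5² + 20.1² + 2.7² + 2·[10.5·20.1·0.53 + 10.5·2.7·0.41 + 20.1·2.7·0.38] = 521.55 + 288.205 = 809.755.
With uncorrelated errors the cross-covariances are all true-score covariance, so they carry over unchanged; only the diagonal terms shrink to ρᵢσᵢ².
True-score variance = [10.5²·0.70 + 20.1²·0.83 + 2.7²·0.88] + 288.205 = 418.918 + 288.205 = 707.124.
Reliability = 707.124 / 809.755 = 0.873.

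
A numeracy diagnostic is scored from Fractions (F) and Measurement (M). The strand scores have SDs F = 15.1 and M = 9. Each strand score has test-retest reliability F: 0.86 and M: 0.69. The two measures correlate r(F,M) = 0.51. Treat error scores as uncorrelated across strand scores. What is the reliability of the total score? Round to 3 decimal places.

Var(F+M) = 15.1² + 9² + 2·[15.1·9·0.51] = 309.01 + 138.618 = 447.628.
Under uncorrelated errors the observed covariances equal the true-score covariances, so only the own-variance terms attenuate.
True-score variance = [15.1²·0.86 + 9²·0.69] + 138.618 = 251.979 + 138.618 = 390.597.
Reliability = 390.597 / 447.628 = 0.873.

0.873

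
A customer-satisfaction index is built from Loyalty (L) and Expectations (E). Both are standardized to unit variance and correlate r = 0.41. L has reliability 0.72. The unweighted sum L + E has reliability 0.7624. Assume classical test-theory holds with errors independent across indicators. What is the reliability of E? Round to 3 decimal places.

0.610

Var(L+E) = 2 + 2·0.41 = 2.820.
True-score variance = ρ_L + ρ_E + 2·0.41, so 0.7624 = (0.72 + ρ_E + 0.82) / 2.820.
ρ_E = 0.7624·2.820 − 0.72 − 0.82 = 0.610.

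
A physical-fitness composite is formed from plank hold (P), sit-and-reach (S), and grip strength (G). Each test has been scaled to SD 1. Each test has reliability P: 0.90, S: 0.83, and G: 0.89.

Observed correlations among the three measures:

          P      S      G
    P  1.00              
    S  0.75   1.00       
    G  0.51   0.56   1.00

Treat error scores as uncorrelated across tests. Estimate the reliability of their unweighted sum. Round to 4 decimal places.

0.9428

Var(P+S+G) = 3 + 2·[0.75 + 0.51 + 0.56] = 3 + 3.64 = 6.64.
Under uncorrelated errors the observed covariances equal the true-score covariances, so only the own-variance terms attenuate.
True-score variance = [0.90 + 0.83 + 0.89] + 3.64 = 2.62 + 3.64 = 6.26.
Reliability = 6.26 / 6.64 = 0.9428.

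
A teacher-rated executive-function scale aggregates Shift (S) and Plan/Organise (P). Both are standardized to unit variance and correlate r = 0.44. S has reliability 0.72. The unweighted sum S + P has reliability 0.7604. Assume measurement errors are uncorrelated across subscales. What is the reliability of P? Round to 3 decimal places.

Var(S+P) = 2 + 2·0.44 = 2.880.
True-score variance = ρ_S + ρ_P + 2·0.44, so 0.7604 = (0.72 + ρ_P + 0.88) / 2.880.
ρ_P = 0.7604·2.880 − 0.72 − 0.88 = 0.590.

0.590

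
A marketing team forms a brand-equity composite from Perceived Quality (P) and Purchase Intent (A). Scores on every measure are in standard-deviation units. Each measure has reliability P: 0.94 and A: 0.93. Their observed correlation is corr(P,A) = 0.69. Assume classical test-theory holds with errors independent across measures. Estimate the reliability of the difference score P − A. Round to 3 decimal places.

Var(P−A) = 1 + 1 − 2·0.69 = 2 − 1.38 = 0.62.
Because errors are independent across components, Cov(Tᵢ,Tⱼ) = Cov(Xᵢ,Xⱼ); the off-diagonal part of the true-score variance is the same as above.
True-score variance = [0.94 + 0.93] − 1.38 = 1.87 − 1.38 = 0.49.
Reliability = 0.49 / 0.62 = 0.790.

0.790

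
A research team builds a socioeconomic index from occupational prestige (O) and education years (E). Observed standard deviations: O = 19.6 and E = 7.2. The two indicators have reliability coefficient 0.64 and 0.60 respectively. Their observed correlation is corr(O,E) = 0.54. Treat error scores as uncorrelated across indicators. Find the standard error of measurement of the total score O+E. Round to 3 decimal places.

Var(total) = 436 + 152.41 = 588.41.
True-score variance = 276.966 + 152.41 = 429.376, so reliability = 0.7297.
Error variance = 588.41 − 429.376 = 159.034; SEM = √159.034 = 12.611.

12.611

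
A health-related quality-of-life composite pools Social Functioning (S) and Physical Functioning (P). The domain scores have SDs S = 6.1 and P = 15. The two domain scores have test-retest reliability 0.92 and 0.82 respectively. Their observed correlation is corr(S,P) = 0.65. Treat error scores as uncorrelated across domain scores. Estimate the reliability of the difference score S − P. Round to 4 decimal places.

Var(S−P) = 6.1² + 15² − 2·6.1·15·0.65 = 262.21 − 118.95 = 143.26.
Under uncorrelated errors the observed covariances equal the true-score covariances, so only the own-variance terms attenuate.
True-score variance = [6.1²·0.92 + 15²·0.82] − 118.95 = 218.733 − 118.95 = 99.7832.
Reliability = 99.7832 / 143.26 = 0.6965.

0.6965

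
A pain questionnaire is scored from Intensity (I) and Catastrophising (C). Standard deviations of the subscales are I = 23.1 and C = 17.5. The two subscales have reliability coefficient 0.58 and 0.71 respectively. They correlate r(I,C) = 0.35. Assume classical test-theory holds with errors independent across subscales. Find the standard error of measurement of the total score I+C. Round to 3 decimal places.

Var(total) = 839.86 + 282.975 = 1122.84.
True-score variance = 526.931 + 282.975 = 809.906, so reliability = 0.7213.
Error variance = 1122.84 − 809.906 = 312.929; SEM = √312.929 = 17.690.

17.690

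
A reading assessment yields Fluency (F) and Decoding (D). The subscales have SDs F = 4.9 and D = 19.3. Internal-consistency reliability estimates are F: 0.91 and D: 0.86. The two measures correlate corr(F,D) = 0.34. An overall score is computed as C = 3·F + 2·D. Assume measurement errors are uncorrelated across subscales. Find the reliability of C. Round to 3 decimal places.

0.891

Var(C) = 3²·4.9² + 2²·19.3² + 2·[6·4.9·19.3·0.34] = 1706.05 + 385.846 = 2091.9.
With uncorrelated errors the cross-covariances are all true-score covariance, so they carry over unchanged; only the diagonal terms shrink to ρᵢσᵢ².
True-score variance = [3²·4.9²·0.91 + 2²·19.3²·0.86] + 385.846 = 1478.01 + 385.846 = 1863.85.
Reliability = 1863.85 / 2091.9 = 0.891.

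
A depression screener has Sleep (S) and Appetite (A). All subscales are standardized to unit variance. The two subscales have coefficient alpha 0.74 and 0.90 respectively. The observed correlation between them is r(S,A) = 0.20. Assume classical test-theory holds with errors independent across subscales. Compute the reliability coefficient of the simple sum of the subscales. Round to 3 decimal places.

Var(S+A) = 2 + 2·[0.20] = 2 + 0.4 = 2.4.
Because errors are independent across components, Cov(Tᵢ,Tⱼ) = Cov(Xᵢ,Xⱼ); the off-diagonal part of the true-score variance is the same as above.
True-score variance = [0.74 + 0.90] + 0.4 = 1.64 + 0.4 = 2.04.
Reliability = 2.04 / 2.4 = 0.850.

0.850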